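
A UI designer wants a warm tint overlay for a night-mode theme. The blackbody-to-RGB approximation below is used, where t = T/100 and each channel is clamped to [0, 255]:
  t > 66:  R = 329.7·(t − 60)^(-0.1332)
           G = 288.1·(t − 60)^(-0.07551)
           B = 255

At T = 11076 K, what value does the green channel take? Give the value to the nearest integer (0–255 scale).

t = 11076/100 = 110.76; the t > 66 branch applies.
G = 288.1·(110.76 − 60)^(-0.07551) = 288.1·50.76^(-0.07551) = 288.1·0.74339 = 214.170.
Rounded: 214.

214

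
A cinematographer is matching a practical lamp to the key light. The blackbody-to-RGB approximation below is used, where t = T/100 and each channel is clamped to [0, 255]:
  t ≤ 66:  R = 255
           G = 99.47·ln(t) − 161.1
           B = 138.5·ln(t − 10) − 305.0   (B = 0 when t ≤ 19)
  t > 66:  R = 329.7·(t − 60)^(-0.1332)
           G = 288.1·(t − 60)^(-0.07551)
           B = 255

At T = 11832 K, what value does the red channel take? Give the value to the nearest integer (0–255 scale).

192

t = 11832/100 = 118.32; the t > 66 branch applies.
R = 329.7·(118.32 − 60)^(-0.1332) = 329.7·58.32^(-0.1332) = 329.7·0.58183 = 191.828.
Rounded: 192.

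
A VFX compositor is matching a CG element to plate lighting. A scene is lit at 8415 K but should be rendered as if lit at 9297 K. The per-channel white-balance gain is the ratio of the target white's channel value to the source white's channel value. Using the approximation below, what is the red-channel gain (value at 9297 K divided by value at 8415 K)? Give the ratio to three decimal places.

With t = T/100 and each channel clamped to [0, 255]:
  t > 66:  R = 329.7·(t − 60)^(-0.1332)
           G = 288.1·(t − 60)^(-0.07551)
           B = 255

0.959

At 8415 K (t = 84.15):
  R = 329.7·(84.15 − 60)^(-0.1332) = 329.7·24.15^(-0.1332) = 329.7·0.65433 = 215.732.
At 9297 K (t = 92.97):
  R = 329.7·(92.97 − 60)^(-0.1332) = 329.7·32.97^(-0.1332) = 329.7·0.62775 = 206.969.
Gain = 206.969 / 215.732 = 0.9594 → 0.959.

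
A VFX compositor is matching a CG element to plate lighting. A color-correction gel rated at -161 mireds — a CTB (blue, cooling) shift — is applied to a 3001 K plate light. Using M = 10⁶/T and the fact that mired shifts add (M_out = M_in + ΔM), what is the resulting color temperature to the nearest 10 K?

5810 K

M_in = 10⁶/3001 = 333.22 mireds.
M_out = 333.22 + (-161) = 172.22 mireds.
T_out = 10⁶/172.22 = 5806.5 K → 5810 K.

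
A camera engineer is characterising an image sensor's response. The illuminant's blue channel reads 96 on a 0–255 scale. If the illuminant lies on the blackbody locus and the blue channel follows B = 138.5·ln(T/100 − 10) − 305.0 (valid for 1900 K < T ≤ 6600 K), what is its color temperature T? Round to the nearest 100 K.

2800 K

ln(t − 10) = (96 + 305.0) / 138.5 = 2.8953.
t − 10 = e^2.8953 = 18.089, so t = 28.089.
T = 100·t = 2809 K → 2800 K to the nearest 100 K.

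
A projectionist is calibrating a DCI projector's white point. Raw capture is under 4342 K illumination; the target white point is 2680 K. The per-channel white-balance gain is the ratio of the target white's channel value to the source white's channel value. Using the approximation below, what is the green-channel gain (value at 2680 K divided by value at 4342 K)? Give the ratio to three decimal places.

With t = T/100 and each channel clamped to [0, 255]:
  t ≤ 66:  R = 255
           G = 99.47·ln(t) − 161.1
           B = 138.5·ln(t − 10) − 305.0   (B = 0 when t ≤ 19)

0.776

At 4342 K (t = 43.42):
  G = 99.47·ln 43.42 − 161.1 = 99.47·3.7709 − 161.1 = 213.993.
At 2680 K (t = 26.8):
  G = 99.47·ln 26.8 − 161.1 = 99.47·3.2884 − 161.1 = 165.997.
Gain = 165.997 / 213.993 = 0.7757 → 0.776.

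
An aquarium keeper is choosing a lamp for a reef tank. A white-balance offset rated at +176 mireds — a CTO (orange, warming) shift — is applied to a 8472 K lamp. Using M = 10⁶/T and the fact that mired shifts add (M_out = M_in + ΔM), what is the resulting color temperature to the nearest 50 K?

3400 K

M_in = 10⁶/8472 = 118.04 mireds.
M_out = 118.04 + (+176) = 294.04 mireds.
T_out = 10⁶/294.04 = 3400.9 K → 3400 K.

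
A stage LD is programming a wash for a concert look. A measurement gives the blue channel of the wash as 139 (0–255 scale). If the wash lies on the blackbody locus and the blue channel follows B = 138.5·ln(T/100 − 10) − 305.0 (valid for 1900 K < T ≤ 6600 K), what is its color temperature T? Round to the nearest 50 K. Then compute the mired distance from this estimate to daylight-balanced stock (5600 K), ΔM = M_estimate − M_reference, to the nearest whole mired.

+111 mireds

ln(t − 10) = (139 + 305.0) / 138.5 = 3.2058.
t − 10 = e^3.2058 = 24.675, so t = 34.675.
T = 100·t = 3467 K → 3450 K to the nearest 50 K.
M_estimate = 10⁶/3450 = 289.86; M_reference = 10⁶/5600 = 178.57.
ΔM = 289.86 − 178.57 = 111.28 → +111 mireds.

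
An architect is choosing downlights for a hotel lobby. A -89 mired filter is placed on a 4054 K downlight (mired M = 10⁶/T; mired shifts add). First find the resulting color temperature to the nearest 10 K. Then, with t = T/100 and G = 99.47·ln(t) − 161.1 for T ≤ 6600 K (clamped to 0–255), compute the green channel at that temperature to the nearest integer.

252

M_in = 10⁶/4054 = 246.67; M_out = 246.67 + (-89) = 157.67.
T_out = 10⁶/157.67 = 6342.4 K → 6340 K; t = 63.4.
G = 99.47·ln 63.4 − 161.1 = 99.47·4.1495 − 161.1 = 251.647.
Rounded: 252.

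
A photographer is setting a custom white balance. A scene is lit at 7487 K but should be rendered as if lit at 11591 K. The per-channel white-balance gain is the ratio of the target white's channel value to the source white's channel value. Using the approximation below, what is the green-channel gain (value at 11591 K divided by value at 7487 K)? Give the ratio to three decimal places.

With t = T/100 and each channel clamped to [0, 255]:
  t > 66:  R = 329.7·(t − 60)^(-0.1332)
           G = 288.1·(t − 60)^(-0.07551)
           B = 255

0.905

At 7487 K (t = 74.87):
  G = 288.1·(74.87 − 60)^(-0.07551) = 288.1·14.87^(-0.07551) = 288.1·0.81560 = 234.975.
At 11591 K (t = 115.91):
  G = 288.1·(115.91 − 60)^(-0.07551) = 288.1·55.91^(-0.07551) = 288.1·0.73798 = 212.613.
Gain = 212.613 / 234.975 = 0.9048 → 0.905.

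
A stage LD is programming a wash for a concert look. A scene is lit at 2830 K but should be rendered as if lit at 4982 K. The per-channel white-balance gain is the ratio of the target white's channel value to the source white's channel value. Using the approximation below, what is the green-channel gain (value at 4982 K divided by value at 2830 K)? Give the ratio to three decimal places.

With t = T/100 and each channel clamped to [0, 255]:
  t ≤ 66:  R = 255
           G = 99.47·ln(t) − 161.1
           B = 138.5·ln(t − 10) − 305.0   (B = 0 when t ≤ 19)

At 2830 K (t = 28.3):
  G = 99.47·ln 28.3 − 161.1 = 99.47·3.3429 − 161.1 = 171.414.
At 4982 K (t = 49.82):
  G = 99.47·ln 49.82 − 161.1 = 99.47·3.9084 − 161.1 = 227.670.
Gain = 227.670 / 171.414 = 1.3282 → 1.328.

1.328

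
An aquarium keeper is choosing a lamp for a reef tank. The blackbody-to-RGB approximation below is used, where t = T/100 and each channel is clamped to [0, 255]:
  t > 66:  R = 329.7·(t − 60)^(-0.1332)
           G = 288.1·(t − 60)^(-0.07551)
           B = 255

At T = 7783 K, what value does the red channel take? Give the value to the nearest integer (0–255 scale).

t = 7783/100 = 77.83; the t > 66 branch applies.
R = 329.7·(77.83 − 60)^(-0.1332) = 329.7·17.83^(-0.1332) = 329.7·0.68131 = 224.629.
Rounded: 225.

225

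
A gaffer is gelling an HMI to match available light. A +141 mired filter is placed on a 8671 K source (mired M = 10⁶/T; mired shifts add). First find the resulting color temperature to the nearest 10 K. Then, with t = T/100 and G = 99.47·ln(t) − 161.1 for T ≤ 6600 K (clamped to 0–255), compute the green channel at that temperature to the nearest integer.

203

M_in = 10⁶/8671 = 115.33; M_out = 115.33 + (+141) = 256.33.
T_out = 10⁶/256.33 = 3901.3 K → 3900 K; t = 39.
G = 99.47·ln 39 − 161.1 = 99.47·3.6636 − 161.1 = 203.314.
Rounded: 203.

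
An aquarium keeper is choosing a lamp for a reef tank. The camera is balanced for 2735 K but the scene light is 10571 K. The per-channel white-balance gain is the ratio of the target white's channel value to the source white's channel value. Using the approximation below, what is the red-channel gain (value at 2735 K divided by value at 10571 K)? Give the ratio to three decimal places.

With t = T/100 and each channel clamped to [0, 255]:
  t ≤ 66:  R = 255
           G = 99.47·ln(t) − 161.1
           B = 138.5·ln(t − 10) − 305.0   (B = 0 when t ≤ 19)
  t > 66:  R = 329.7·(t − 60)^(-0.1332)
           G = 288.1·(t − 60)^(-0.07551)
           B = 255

1.287

At 10571 K (t = 105.71):
  R = 329.7·(105.71 − 60)^(-0.1332) = 329.7·45.71^(-0.1332) = 329.7·0.60102 = 198.155.
At 2735 K (t = 27.35):
  R = 255 by definition for t ≤ 66.
Gain = 255.000 / 198.155 = 1.2869 → 1.287.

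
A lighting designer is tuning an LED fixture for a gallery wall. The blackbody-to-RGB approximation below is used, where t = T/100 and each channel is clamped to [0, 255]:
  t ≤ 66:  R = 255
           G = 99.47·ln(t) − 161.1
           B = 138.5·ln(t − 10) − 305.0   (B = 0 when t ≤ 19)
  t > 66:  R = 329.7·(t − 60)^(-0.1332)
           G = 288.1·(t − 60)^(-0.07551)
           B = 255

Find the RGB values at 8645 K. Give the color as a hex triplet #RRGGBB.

t = 8645/100 = 86.45; the t > 66 branch applies.
R = 329.7·(86.45 − 60)^(-0.1332) = 329.7·26.45^(-0.1332) = 329.7·0.64645 = 213.134.
G = 288.1·(86.45 − 60)^(-0.07551) = 288.1·26.45^(-0.07551) = 288.1·0.78089 = 224.976.
B = 255 by definition for t > 66.
Rounded: (213, 225, 255).
In hex: #D5E1FF.

#D5E1FF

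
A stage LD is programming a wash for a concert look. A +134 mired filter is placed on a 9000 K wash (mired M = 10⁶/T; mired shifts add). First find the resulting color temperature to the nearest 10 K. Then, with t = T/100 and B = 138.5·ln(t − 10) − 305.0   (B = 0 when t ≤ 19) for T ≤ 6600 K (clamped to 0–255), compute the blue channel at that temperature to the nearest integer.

170

M_in = 10⁶/9000 = 111.11; M_out = 111.11 + (+134) = 245.11.
T_out = 10⁶/245.11 = 4079.8 K → 4080 K; t = 40.8.
B = 138.5·ln(40.8 − 10) − 305.0 = 138.5·ln 30.8 − 305.0 = 138.5·3.4275 − 305.0 = 169.711.
Rounded: 170.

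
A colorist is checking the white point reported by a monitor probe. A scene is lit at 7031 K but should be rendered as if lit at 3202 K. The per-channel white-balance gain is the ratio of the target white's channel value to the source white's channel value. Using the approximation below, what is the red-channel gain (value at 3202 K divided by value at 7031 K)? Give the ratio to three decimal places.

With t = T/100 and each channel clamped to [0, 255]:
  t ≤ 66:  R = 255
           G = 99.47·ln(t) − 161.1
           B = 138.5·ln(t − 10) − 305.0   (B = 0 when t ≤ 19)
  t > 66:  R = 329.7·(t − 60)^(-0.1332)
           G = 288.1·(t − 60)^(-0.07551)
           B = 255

At 7031 K (t = 70.31):
  R = 329.7·(70.31 − 60)^(-0.1332) = 329.7·10.31^(-0.1332) = 329.7·0.73288 = 241.631.
At 3202 K (t = 32.02):
  R = 255 by definition for t ≤ 66.
Gain = 255.000 / 241.631 = 1.0553 → 1.055.

1.055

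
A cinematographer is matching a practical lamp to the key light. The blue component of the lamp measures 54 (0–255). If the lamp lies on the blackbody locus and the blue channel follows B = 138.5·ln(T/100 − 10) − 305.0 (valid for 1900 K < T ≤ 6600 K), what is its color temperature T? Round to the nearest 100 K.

ln(t − 10) = (54 + 305.0) / 138.5 = 2.5921.
t − 10 = e^2.5921 = 13.357, so t = 23.357.
T = 100·t = 2336 K → 2300 K to the nearest 100 K.

2300 K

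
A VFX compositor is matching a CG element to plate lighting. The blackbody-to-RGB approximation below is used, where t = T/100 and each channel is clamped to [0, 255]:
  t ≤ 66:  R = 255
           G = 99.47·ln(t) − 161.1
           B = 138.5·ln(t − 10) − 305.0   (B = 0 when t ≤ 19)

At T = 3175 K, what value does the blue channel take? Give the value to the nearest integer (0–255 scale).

122

t = 3175/100 = 31.75; the t ≤ 66 branch applies.
B = 138.5·ln(31.75 − 10) − 305.0 = 138.5·ln 21.75 − 305.0 = 138.5·3.0796 − 305.0 = 121.527.
Rounded: 122.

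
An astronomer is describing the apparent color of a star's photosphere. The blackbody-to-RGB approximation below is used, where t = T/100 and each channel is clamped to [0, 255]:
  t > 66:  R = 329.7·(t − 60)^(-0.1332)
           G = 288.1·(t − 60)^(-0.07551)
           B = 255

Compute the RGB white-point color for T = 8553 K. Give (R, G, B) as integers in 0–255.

(214, 226, 255)

t = 8553/100 = 85.53; the t > 66 branch applies.
R = 329.7·(85.53 − 60)^(-0.1332) = 329.7·25.53^(-0.1332) = 329.7·0.64950 = 214.141.
G = 288.1·(85.53 − 60)^(-0.07551) = 288.1·25.53^(-0.07551) = 288.1·0.78299 = 225.578.
B = 255 by definition for t > 66.
Rounded: (214, 226, 255).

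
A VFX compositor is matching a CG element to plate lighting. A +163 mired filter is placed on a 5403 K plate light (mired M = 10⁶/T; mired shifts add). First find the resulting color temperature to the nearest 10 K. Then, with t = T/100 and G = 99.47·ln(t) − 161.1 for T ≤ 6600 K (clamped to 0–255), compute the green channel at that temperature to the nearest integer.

173

M_in = 10⁶/5403 = 185.08; M_out = 185.08 + (+163) = 348.08.
T_out = 10⁶/348.08 = 2872.9 K → 2870 K; t = 28.7.
G = 99.47·ln 28.7 − 161.1 = 99.47·3.3569 − 161.1 = 172.811.
Rounded: 173.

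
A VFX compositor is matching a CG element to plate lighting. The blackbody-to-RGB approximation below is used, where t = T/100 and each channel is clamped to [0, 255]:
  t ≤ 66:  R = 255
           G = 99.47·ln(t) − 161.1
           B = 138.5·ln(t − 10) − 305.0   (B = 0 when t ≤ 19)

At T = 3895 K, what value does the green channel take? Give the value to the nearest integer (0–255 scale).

203

t = 3895/100 = 38.95; the t ≤ 66 branch applies.
G = 99.47·ln 38.95 − 161.1 = 99.47·3.6623 − 161.1 = 203.187.
Rounded: 203.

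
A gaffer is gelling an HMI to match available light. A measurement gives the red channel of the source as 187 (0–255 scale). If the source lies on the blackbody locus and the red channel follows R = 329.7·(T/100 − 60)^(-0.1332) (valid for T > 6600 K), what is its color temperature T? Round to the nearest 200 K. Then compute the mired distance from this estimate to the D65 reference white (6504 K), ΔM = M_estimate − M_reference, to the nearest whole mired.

(t − 60)^(-0.1332) = 187/329.7 = 0.56718.
t − 60 = 0.56718^(1/-0.1332) = 0.56718^(-7.508) = 70.620, so t = 130.620.
T = 100·t = 13062 K → 13000 K to the nearest 200 K.
M_estimate = 10⁶/13000 = 76.92; M_reference = 10⁶/6504 = 153.75.
ΔM = 76.92 − 153.75 = -76.83 → -77 mireds.

-77 mireds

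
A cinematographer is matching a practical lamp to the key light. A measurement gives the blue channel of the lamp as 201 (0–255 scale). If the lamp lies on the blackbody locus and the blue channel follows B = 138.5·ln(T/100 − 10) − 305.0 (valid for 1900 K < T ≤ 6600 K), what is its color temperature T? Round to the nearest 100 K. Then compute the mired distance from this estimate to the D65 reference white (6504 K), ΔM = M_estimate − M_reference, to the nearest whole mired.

ln(t − 10) = (201 + 305.0) / 138.5 = 3.6534.
t − 10 = e^3.6534 = 38.607, so t = 48.607.
T = 100·t = 4861 K → 4900 K to the nearest 100 K.
M_estimate = 10⁶/4900 = 204.08; M_reference = 10⁶/6504 = 153.75.
ΔM = 204.08 − 153.75 = 50.33 → +50 mireds.

+50 mireds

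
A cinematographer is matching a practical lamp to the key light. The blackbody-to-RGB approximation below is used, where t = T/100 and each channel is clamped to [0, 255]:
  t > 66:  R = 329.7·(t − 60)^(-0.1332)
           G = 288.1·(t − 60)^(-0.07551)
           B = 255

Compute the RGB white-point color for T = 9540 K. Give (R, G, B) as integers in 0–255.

t = 9540/100 = 95.4; the t > 66 branch applies.
R = 329.7·(95.4 − 60)^(-0.1332) = 329.7·35.4^(-0.1332) = 329.7·0.62183 = 205.018.
G = 288.1·(95.4 − 60)^(-0.07551) = 288.1·35.4^(-0.07551) = 288.1·0.76390 = 220.079.
B = 255 by definition for t > 66.
Rounded: (205, 220, 255).

(205, 220, 255)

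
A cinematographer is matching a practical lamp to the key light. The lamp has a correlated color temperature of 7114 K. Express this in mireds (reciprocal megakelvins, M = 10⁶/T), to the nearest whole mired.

141 mireds

M = 10⁶ / 7114 = 140.568 → 141 mireds.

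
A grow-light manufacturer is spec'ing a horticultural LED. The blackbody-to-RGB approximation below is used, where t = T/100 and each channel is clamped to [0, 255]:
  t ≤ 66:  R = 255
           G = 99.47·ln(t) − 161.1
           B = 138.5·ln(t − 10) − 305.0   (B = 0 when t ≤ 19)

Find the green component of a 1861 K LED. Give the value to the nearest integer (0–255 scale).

t = 1861/100 = 18.61; the t ≤ 66 branch applies.
G = 99.47·ln 18.61 − 161.1 = 99.47·2.9237 − 161.1 = 129.720.
Rounded: 130.

130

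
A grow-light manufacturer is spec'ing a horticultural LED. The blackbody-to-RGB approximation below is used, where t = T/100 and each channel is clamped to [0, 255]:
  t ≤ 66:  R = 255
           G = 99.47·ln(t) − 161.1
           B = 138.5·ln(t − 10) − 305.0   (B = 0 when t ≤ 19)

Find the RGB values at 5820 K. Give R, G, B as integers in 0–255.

t = 5820/100 = 58.2; the t ≤ 66 branch applies.
R = 255 by definition for t ≤ 66.
G = 99.47·ln 58.2 − 161.1 = 99.47·4.0639 − 161.1 = 243.135.
B = 138.5·ln(58.2 − 10) − 305.0 = 138.5·ln 48.2 − 305.0 = 138.5·3.8754 − 305.0 = 231.737.
Rounded: (255, 243, 232).

R=255, G=243, B=232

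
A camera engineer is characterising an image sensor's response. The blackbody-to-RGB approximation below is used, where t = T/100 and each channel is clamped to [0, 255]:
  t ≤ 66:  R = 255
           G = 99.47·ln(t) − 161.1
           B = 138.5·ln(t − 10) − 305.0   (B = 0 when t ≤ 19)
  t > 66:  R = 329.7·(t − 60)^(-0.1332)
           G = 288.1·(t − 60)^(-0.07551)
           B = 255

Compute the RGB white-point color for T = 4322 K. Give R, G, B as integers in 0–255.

R=255, G=214, B=180

t = 4322/100 = 43.22; the t ≤ 66 branch applies.
R = 255 by definition for t ≤ 66.
G = 99.47·ln 43.22 − 161.1 = 99.47·3.7663 − 161.1 = 213.534.
B = 138.5·ln(43.22 − 10) − 305.0 = 138.5·ln 33.22 − 305.0 = 138.5·3.5032 − 305.0 = 180.187.
Rounded: (255, 214, 180).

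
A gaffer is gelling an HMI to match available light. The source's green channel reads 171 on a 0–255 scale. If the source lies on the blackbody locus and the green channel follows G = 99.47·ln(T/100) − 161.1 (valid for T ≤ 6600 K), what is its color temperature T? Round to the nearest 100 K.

2800 K

ln t = (171 + 161.1) / 99.47 = 3.3387.
t = e^3.3387 = 28.182.
T = 100·t = 2818 K → 2800 K to the nearest 100 K.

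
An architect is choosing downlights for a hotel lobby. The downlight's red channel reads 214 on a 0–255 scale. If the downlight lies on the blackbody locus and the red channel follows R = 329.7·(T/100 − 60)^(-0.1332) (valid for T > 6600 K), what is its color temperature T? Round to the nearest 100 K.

8600 K

(t − 60)^(-0.1332) = 214/329.7 = 0.64907.
t − 60 = 0.64907^(1/-0.1332) = 0.64907^(-7.508) = 25.657, so t = 85.657.
T = 100·t = 8566 K → 8600 K to the nearest 100 K.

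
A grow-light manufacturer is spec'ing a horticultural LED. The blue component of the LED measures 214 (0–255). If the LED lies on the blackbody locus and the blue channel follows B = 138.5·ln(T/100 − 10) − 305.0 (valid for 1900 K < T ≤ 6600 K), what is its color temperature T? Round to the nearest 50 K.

ln(t − 10) = (214 + 305.0) / 138.5 = 3.7473.
t − 10 = e^3.7473 = 42.406, so t = 52.406.
T = 100·t = 5241 K → 5250 K to the nearest 50 K.

5250 K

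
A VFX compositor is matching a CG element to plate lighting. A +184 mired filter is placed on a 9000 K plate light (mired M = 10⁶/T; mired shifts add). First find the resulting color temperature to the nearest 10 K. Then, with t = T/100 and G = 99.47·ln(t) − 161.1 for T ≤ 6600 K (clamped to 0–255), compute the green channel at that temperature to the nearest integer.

189

M_in = 10⁶/9000 = 111.11; M_out = 111.11 + (+184) = 295.11.
T_out = 10⁶/295.11 = 3388.6 K → 3390 K; t = 33.9.
G = 99.47·ln 33.9 − 161.1 = 99.47·3.5234 − 161.1 = 189.374.
Rounded: 189.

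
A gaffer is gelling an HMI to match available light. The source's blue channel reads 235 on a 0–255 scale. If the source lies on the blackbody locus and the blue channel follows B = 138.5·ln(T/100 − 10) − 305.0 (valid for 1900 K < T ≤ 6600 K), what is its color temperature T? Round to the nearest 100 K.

5900 K

ln(t − 10) = (235 + 305.0) / 138.5 = 3.8989.
t − 10 = e^3.8989 = 49.349, so t = 59.349.
T = 100·t = 5935 K → 5900 K to the nearest 100 K.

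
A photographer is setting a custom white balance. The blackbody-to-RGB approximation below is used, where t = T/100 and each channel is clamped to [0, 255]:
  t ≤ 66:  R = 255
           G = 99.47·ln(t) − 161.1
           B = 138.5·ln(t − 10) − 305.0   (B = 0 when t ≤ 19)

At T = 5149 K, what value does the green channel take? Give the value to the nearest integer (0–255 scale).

t = 5149/100 = 51.49; the t ≤ 66 branch applies.
G = 99.47·ln 51.49 − 161.1 = 99.47·3.9414 − 161.1 = 230.950.
Rounded: 231.

231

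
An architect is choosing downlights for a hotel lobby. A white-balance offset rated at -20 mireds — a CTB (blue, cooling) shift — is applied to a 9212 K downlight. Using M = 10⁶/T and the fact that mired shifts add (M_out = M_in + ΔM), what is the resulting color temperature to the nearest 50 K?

M_in = 10⁶/9212 = 108.55 mireds.
M_out = 108.55 + (-20) = 88.55 mireds.
T_out = 10⁶/88.55 = 11292.5 K → 11300 K.

11300 K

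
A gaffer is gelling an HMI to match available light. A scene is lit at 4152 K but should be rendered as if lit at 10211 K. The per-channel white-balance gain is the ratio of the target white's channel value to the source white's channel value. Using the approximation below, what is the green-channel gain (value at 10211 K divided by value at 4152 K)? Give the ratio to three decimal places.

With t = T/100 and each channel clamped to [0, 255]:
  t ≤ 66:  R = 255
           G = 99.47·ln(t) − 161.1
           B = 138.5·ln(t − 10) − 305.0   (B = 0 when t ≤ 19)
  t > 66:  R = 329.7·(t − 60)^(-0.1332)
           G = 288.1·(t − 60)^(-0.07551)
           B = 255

At 4152 K (t = 41.52):
  G = 99.47·ln 41.52 − 161.1 = 99.47·3.7262 − 161.1 = 209.543.
At 10211 K (t = 102.11):
  G = 288.1·(102.11 − 60)^(-0.07551) = 288.1·42.11^(-0.07551) = 288.1·0.75395 = 217.213.
Gain = 217.213 / 209.543 = 1.0366 → 1.037.

1.037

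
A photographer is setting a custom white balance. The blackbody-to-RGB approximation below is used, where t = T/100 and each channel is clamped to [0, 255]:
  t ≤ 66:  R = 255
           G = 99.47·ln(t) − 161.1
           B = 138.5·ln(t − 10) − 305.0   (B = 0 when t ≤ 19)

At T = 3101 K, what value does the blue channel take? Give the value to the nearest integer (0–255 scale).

t = 3101/100 = 31.01; the t ≤ 66 branch applies.
B = 138.5·ln(31.01 − 10) − 305.0 = 138.5·ln 21.01 − 305.0 = 138.5·3.0450 − 305.0 = 116.732.
Rounded: 117.

117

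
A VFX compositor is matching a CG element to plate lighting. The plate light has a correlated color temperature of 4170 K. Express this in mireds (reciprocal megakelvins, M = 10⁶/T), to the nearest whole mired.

M = 10⁶ / 4170 = 239.808 → 240 mireds.

240 mireds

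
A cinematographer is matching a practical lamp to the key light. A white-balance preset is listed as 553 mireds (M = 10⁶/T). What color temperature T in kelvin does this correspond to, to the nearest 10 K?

T = 10⁶ / 553 = 1808.32 K → 1810 K.

1810 K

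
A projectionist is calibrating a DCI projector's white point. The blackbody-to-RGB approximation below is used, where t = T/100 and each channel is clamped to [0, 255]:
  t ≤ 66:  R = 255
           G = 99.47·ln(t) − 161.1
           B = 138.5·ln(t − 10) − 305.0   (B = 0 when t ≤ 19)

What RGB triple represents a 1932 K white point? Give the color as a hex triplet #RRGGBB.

t = 1932/100 = 19.32; the t ≤ 66 branch applies.
R = 255 by definition for t ≤ 66.
G = 99.47·ln 19.32 − 161.1 = 99.47·2.9611 − 161.1 = 133.445.
B = 138.5·ln(19.32 − 10) − 305.0 = 138.5·ln 9.32 − 305.0 = 138.5·2.2322 − 305.0 = 4.155.
Rounded: (255, 133, 4).
In hex: #FF8504.

#FF8504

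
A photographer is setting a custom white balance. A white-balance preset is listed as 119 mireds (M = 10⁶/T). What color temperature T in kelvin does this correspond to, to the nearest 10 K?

T = 10⁶ / 119 = 8403.36 K → 8400 K.

8400 K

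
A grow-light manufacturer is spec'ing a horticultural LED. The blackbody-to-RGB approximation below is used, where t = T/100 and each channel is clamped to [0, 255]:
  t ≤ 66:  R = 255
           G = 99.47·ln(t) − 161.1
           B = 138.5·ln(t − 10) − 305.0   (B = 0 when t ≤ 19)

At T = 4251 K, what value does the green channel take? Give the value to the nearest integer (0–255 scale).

t = 4251/100 = 42.51; the t ≤ 66 branch applies.
G = 99.47·ln 42.51 − 161.1 = 99.47·3.7497 − 161.1 = 211.887.
Rounded: 212.

212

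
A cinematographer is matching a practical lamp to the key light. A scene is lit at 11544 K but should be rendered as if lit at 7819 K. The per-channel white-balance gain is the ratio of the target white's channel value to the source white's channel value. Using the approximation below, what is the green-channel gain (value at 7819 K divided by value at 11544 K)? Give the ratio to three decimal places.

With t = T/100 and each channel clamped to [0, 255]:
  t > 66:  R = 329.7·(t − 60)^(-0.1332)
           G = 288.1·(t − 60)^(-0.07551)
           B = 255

At 11544 K (t = 115.44):
  G = 288.1·(115.44 − 60)^(-0.07551) = 288.1·55.44^(-0.07551) = 288.1·0.73845 = 212.749.
At 7819 K (t = 78.19):
  G = 288.1·(78.19 − 60)^(-0.07551) = 288.1·18.19^(-0.07551) = 288.1·0.80329 = 231.427.
Gain = 231.427 / 212.749 = 1.0878 → 1.088.

1.088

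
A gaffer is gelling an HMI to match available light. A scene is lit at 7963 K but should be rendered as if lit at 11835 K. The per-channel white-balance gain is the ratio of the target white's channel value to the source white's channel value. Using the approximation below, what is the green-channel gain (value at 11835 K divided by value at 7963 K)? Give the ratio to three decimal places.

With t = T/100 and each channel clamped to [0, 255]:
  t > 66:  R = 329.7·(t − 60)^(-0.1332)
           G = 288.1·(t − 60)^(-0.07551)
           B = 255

0.921

At 7963 K (t = 79.63):
  G = 288.1·(79.63 − 60)^(-0.07551) = 288.1·19.63^(-0.07551) = 288.1·0.79868 = 230.099.
At 11835 K (t = 118.35):
  G = 288.1·(118.35 − 60)^(-0.07551) = 288.1·58.35^(-0.07551) = 288.1·0.73561 = 211.929.
Gain = 211.929 / 230.099 = 0.9210 → 0.921.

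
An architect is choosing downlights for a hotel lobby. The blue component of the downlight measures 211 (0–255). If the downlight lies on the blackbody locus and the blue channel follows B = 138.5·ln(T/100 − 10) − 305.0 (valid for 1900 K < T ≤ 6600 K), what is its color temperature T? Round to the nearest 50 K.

ln(t − 10) = (211 + 305.0) / 138.5 = 3.7256.
t − 10 = e^3.7256 = 41.497, so t = 51.497.
T = 100·t = 5150 K → 5150 K to the nearest 50 K.

5150 K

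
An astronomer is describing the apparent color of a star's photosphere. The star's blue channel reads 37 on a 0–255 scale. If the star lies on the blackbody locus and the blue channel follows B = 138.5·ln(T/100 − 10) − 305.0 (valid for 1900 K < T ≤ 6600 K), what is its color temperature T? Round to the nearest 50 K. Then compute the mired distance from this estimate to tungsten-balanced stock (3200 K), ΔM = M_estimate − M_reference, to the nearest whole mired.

ln(t − 10) = (37 + 305.0) / 138.5 = 2.4693.
t − 10 = e^2.4693 = 11.814, so t = 21.814.
T = 100·t = 2181 K → 2200 K to the nearest 50 K.
M_estimate = 10⁶/2200 = 454.55; M_reference = 10⁶/3200 = 312.50.
ΔM = 454.55 − 312.50 = 142.05 → +142 mireds.

+142 mireds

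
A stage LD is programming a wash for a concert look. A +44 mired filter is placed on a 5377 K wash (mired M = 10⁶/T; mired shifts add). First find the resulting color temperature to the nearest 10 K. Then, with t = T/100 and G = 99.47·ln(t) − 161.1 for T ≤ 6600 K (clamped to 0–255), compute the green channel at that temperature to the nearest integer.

M_in = 10⁶/5377 = 185.98; M_out = 185.98 + (+44) = 229.98.
T_out = 10⁶/229.98 = 4348.3 K → 4350 K; t = 43.5.
G = 99.47·ln 43.5 − 161.1 = 99.47·3.7728 − 161.1 = 214.177.
Rounded: 214.

214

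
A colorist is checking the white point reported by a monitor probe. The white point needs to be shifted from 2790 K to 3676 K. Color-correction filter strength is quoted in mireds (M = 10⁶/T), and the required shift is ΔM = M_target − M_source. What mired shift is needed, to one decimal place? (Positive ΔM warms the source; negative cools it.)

-86.4 mireds

M_source = 10⁶/2790 = 358.423; M_target = 10⁶/3676 = 272.035.
ΔM = 272.035 − 358.423 = -86.388 → -86.4 mireds, a cooling shift.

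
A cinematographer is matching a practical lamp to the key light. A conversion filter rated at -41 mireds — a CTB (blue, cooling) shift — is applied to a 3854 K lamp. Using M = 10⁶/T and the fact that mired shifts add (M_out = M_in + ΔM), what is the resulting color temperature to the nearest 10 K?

M_in = 10⁶/3854 = 259.47 mireds.
M_out = 259.47 + (-41) = 218.47 mireds.
T_out = 10⁶/218.47 = 4577.3 K → 4580 K.

4580 K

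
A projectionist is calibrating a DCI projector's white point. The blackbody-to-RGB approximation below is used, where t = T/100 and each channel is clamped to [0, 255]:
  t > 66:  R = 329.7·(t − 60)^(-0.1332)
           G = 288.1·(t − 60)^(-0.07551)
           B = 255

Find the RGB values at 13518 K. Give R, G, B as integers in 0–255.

R=185, G=208, B=255

t = 13518/100 = 135.18; the t > 66 branch applies.
R = 329.7·(135.18 − 60)^(-0.1332) = 329.7·75.18^(-0.1332) = 329.7·0.56247 = 185.448.
G = 288.1·(135.18 − 60)^(-0.07551) = 288.1·75.18^(-0.07551) = 288.1·0.72166 = 207.912.
B = 255 by definition for t > 66.
Rounded: (185, 208, 255).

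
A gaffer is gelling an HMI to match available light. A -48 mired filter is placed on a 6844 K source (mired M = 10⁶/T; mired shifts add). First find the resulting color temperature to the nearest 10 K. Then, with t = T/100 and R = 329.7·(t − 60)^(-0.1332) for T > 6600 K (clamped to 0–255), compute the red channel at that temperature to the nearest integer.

M_in = 10⁶/6844 = 146.11; M_out = 146.11 + (-48) = 98.11.
T_out = 10⁶/98.11 = 10192.3 K → 10190 K; t = 101.9.
R = 329.7·(101.9 − 60)^(-0.1332) = 329.7·41.9^(-0.1332) = 329.7·0.60802 = 200.466.
Rounded: 200.

200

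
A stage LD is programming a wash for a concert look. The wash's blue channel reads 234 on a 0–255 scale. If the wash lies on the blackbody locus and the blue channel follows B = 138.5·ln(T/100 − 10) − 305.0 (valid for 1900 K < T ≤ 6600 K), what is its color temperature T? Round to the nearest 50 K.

5900 K

ln(t − 10) = (234 + 305.0) / 138.5 = 3.8917.
t − 10 = e^3.8917 = 48.994, so t = 58.994.
T = 100·t = 5899 K → 5900 K to the nearest 50 K.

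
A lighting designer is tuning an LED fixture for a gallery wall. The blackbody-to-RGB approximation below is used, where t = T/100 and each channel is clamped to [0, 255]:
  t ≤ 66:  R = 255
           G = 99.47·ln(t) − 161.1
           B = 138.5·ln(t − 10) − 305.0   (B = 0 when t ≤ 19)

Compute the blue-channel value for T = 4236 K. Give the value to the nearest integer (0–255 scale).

t = 4236/100 = 42.36; the t ≤ 66 branch applies.
B = 138.5·ln(42.36 − 10) − 305.0 = 138.5·ln 32.36 − 305.0 = 138.5·3.4769 − 305.0 = 176.554.
Rounded: 177.

177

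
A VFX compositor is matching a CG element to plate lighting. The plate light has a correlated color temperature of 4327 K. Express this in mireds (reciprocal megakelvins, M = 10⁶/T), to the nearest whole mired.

231 mireds

M = 10⁶ / 4327 = 231.107 → 231 mireds.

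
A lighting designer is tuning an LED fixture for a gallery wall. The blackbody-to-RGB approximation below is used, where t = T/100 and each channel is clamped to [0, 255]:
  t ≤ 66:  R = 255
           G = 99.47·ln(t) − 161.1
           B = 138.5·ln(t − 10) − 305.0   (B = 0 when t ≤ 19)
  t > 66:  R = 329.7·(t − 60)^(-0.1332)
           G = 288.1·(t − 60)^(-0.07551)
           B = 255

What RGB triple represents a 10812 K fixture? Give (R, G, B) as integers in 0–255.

t = 10812/100 = 108.12; the t > 66 branch applies.
R = 329.7·(108.12 − 60)^(-0.1332) = 329.7·48.12^(-0.1332) = 329.7·0.59692 = 196.804.
G = 288.1·(108.12 − 60)^(-0.07551) = 288.1·48.12^(-0.07551) = 288.1·0.74639 = 215.036.
B = 255 by definition for t > 66.
Rounded: (197, 215, 255).

(197, 215, 255)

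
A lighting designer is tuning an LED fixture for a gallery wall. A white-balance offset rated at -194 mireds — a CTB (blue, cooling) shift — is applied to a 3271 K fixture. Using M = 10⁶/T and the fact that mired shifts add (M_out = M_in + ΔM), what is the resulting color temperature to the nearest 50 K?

M_in = 10⁶/3271 = 305.72 mireds.
M_out = 305.72 + (-194) = 111.72 mireds.
T_out = 10⁶/111.72 = 8951.2 K → 8950 K.

8950 K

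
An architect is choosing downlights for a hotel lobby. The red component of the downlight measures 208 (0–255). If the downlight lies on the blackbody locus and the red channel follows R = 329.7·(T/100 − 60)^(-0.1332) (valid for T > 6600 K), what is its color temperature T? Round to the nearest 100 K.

9200 K

(t − 60)^(-0.1332) = 208/329.7 = 0.63088.
t − 60 = 0.63088^(1/-0.1332) = 0.63088^(-7.508) = 31.763, so t = 91.763.
T = 100·t = 9176 K → 9200 K to the nearest 100 K.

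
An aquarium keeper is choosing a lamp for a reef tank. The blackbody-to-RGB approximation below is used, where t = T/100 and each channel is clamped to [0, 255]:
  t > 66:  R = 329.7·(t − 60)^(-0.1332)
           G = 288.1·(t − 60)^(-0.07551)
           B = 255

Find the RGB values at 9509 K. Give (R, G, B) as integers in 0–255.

t = 9509/100 = 95.09; the t > 66 branch applies.
R = 329.7·(95.09 − 60)^(-0.1332) = 329.7·35.09^(-0.1332) = 329.7·0.62256 = 205.258.
G = 288.1·(95.09 − 60)^(-0.07551) = 288.1·35.09^(-0.07551) = 288.1·0.76440 = 220.225.
B = 255 by definition for t > 66.
Rounded: (205, 220, 255).

(205, 220, 255)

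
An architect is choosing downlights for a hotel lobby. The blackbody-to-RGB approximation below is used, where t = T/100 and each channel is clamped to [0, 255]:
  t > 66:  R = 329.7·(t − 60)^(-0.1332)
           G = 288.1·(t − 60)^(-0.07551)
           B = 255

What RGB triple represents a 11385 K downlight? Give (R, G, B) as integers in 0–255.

(194, 213, 255)

t = 11385/100 = 113.85; the t > 66 branch applies.
R = 329.7·(113.85 − 60)^(-0.1332) = 329.7·53.85^(-0.1332) = 329.7·0.58804 = 193.876.
G = 288.1·(113.85 − 60)^(-0.07551) = 288.1·53.85^(-0.07551) = 288.1·0.74008 = 213.217.
B = 255 by definition for t > 66.
Rounded: (194, 213, 255).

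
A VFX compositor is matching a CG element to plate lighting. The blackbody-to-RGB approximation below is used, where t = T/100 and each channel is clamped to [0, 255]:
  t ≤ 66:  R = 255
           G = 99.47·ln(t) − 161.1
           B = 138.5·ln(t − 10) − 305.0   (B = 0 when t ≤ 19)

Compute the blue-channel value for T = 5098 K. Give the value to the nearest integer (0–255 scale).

209

t = 5098/100 = 50.98; the t ≤ 66 branch applies.
B = 138.5·ln(50.98 − 10) − 305.0 = 138.5·ln 40.98 − 305.0 = 138.5·3.7131 − 305.0 = 209.262.
Rounded: 209.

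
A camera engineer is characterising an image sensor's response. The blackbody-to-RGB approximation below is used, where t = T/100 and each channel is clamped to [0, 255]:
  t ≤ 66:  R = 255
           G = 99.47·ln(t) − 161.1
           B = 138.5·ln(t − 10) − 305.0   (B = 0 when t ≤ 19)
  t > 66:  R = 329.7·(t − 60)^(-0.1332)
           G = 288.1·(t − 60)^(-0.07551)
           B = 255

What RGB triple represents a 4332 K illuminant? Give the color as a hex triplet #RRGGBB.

t = 4332/100 = 43.32; the t ≤ 66 branch applies.
R = 255 by definition for t ≤ 66.
G = 99.47·ln 43.32 − 161.1 = 99.47·3.7686 − 161.1 = 213.764.
B = 138.5·ln(43.32 − 10) − 305.0 = 138.5·ln 33.32 − 305.0 = 138.5·3.5062 − 305.0 = 180.603.
Rounded: (255, 214, 181).
In hex: #FFD6B5.

#FFD6B5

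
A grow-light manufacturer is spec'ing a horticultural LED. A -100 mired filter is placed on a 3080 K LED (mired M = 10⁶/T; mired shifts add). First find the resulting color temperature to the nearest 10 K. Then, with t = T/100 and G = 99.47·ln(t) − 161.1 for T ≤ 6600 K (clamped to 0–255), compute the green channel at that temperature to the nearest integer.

216

M_in = 10⁶/3080 = 324.68; M_out = 324.68 + (-100) = 224.68.
T_out = 10⁶/224.68 = 4450.9 K → 4450 K; t = 44.5.
G = 99.47·ln 44.5 − 161.1 = 99.47·3.7955 − 161.1 = 216.437.
Rounded: 216.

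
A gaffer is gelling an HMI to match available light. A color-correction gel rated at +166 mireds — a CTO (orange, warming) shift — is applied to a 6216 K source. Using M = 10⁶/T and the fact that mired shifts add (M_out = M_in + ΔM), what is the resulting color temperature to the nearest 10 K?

M_in = 10⁶/6216 = 160.88 mireds.
M_out = 160.88 + (+166) = 326.88 mireds.
T_out = 10⁶/326.88 = 3059.3 K → 3060 K.

3060 K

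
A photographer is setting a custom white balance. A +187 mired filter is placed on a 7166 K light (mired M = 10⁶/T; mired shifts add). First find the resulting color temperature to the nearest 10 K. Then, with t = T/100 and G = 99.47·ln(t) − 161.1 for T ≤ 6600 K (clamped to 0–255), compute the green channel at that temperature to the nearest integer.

M_in = 10⁶/7166 = 139.55; M_out = 139.55 + (+187) = 326.55.
T_out = 10⁶/326.55 = 3062.3 K → 3060 K; t = 30.6.
G = 99.47·ln 30.6 − 161.1 = 99.47·3.4210 − 161.1 = 179.187.
Rounded: 179.

179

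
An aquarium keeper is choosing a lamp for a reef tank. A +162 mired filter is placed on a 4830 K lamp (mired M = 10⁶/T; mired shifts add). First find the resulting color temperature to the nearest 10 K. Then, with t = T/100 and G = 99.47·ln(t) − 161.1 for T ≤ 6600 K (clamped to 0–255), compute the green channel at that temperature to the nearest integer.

M_in = 10⁶/4830 = 207.04; M_out = 207.04 + (+162) = 369.04.
T_out = 10⁶/369.04 = 2709.7 K → 2710 K; t = 27.1.
G = 99.47·ln 27.1 − 161.1 = 99.47·3.2995 − 161.1 = 167.105.
Rounded: 167.

167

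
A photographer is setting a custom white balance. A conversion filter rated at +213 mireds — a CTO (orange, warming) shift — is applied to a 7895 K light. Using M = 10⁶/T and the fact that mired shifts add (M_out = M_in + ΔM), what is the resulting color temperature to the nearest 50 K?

M_in = 10⁶/7895 = 126.66 mireds.
M_out = 126.66 + (+213) = 339.66 mireds.
T_out = 10⁶/339.66 = 2944.1 K → 2950 K.

2950 K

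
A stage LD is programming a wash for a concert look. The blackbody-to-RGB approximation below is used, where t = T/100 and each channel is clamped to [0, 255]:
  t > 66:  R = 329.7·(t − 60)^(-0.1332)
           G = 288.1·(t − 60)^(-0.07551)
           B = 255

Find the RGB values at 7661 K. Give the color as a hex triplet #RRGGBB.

t = 7661/100 = 76.61; the t > 66 branch applies.
R = 329.7·(76.61 − 60)^(-0.1332) = 329.7·16.61^(-0.1332) = 329.7·0.68778 = 226.760.
G = 288.1·(76.61 − 60)^(-0.07551) = 288.1·16.61^(-0.07551) = 288.1·0.80882 = 233.020.
B = 255 by definition for t > 66.
Rounded: (227, 233, 255).
In hex: #E3E9FF.

#E3E9FF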